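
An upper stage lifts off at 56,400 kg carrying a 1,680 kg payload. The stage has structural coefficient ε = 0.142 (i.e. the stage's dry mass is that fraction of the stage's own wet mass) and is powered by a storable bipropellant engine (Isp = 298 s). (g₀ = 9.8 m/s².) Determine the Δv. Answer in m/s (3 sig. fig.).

Δv ≈ 5220 m/s

Stage wet mass = m₀ − payload = 56,400 − 1,680 = 54,720 kg.
Stage dry mass = ε × stage wet mass = 0.142 × 54,720 = 7,770.24 kg.
Burnout mass m_f = stage dry + payload = 7,770.24 + 1,680 = 9,450.24 kg.
v_e = Isp · g₀ = 298 × 9.8 = 2920.4 m/s.
Using Δv = v_e ln(m₀/m_f): Δv = v_e · ln(56,400/9,450.24) = 2920.4 × ln(5.968) = 2920.4 × 1.7864 ≈ 5217 m/s.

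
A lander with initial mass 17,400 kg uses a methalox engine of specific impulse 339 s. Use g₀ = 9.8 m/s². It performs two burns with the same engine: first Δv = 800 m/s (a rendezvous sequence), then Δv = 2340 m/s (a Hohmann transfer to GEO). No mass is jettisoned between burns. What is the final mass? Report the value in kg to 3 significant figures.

v_e = Isp · g₀ = 339 × 9.8 = 3322.2 m/s.
After the first burn: m = 17400 × exp(−800/3322.2) = 17400 × 0.78600 = 13,676.4 kg.
After the second burn: m = 13,676.4 × exp(−2340/3322.2) = 13,676.4 × 0.49443 = 6,762.02 kg.

final mass ≈ 6760 kg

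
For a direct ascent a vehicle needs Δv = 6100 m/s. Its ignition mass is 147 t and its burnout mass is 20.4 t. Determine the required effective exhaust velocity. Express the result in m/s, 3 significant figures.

v_e ≈ 3090 m/s

ln(m₀/m_f) = ln(147000/20400) = ln(7.206) = 1.9749.
Using Δv = v_e ln(m₀/m_f): v_e = Δv / ln(m₀/m_f) = 6100 / 1.9749 = 3088.8 m/s.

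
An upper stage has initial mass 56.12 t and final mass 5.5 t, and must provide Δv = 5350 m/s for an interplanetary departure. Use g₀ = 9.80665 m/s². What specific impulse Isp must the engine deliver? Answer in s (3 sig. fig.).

ln(m₀/m_f) = ln(56120/5500) = ln(10.2) = 2.3227.
Using Δv = v_e ln(m₀/m_f): v_e = Δv / ln(m₀/m_f) = 5350 / 2.3227 = 2303.3 m/s.
Isp = v_e / g₀ = 2303.3 / 9.80665 = 234.9 s.

Isp ≈ 235 s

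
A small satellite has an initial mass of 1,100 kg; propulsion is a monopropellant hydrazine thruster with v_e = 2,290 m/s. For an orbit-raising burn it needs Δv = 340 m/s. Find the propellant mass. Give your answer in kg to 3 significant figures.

propellant mass ≈ 152 kg

m₀/m_f = exp(Δv / v_e) = exp(340 / 2290.0) = exp(0.1485) = 1.1601.
m_f = 1,100 / 1.1601 = 948.194 kg, so propellant = m₀ − m_f = 1,100 − 948.194 = 151.806 kg.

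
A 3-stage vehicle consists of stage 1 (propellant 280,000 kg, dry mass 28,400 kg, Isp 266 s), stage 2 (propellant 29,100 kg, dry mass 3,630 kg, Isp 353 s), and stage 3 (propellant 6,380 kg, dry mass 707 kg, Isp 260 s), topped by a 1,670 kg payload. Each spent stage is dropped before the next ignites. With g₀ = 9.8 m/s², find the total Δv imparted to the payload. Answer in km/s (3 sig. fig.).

Ignition mass of stage 1 = 280,000+28,400 + 29,100+3,630 + 6,380+707 + 1,670 = 349,887 kg.
Stage 1: m₀ = 349,887 kg, m_f = 349,887 − 280,000 = 69,887 kg; Δv = 266×9.8×ln(5.006) = 2606.8×1.6107 ≈ 4199 m/s.
Stage 2: m₀ = 41,487 kg, m_f = 41,487 − 29,100 = 12,387 kg; Δv = 353×9.8×ln(3.349) = 3459.4×1.2087 ≈ 4181 m/s.
Stage 3: m₀ = 8,757 kg, m_f = 8,757 − 6,380 = 2,377 kg; Δv = 260×9.8×ln(3.684) = 2548.0×1.3040 ≈ 3323 m/s.
Total Δv = 4199 + 4181 + 3323 = 11703 m/s.

Δv ≈ 11.7 km/s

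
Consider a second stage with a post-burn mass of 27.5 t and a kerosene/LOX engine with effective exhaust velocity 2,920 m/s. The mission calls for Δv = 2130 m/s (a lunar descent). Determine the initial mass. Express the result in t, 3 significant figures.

m₀/m_f = exp(Δv / v_e) = exp(2130 / 2920.0) = exp(0.7295) = 2.0739.
m₀ = m_f × 2.0739 = 27.5 × 2.0739 = 57.0323 t.

initial mass ≈ 57.0 t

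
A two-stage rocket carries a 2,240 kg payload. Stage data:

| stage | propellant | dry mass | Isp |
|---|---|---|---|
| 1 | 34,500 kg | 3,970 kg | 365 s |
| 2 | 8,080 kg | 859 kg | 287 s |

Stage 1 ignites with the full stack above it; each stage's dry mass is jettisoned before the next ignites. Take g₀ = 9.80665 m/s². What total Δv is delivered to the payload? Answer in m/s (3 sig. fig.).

Ignition mass of stage 1 = 34,500+3,970 + 8,080+859 + 2,240 = 49,649 kg.
Stage 1: m₀ = 49,649 kg, m_f = 49,649 − 34,500 = 15,149 kg; Δv = 365×9.80665×ln(3.277) = 3579.4×1.1870 ≈ 4249 m/s.
Stage 2: m₀ = 11,179 kg, m_f = 11,179 − 8,080 = 3,099 kg; Δv = 287×9.80665×ln(3.607) = 2814.5×1.2830 ≈ 3611 m/s.
Total Δv = 4249 + 3611 = 7860 m/s.

Δv ≈ 7860 m/s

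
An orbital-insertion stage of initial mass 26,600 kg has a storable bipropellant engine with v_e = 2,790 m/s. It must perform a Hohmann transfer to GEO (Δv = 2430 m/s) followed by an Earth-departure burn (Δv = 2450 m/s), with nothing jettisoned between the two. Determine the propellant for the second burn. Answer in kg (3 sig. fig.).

propellant for the second burn ≈ 6510 kg

After the first burn: m = 26600 × exp(−2430/2790.0) = 26600 × 0.41855 = 11,133.4 kg.
After the second burn: m = 11,133.4 × exp(−2450/2790.0) = 11,133.4 × 0.41556 = 4,626.6 kg.
Second-burn propellant = 11,133.4 − 4,626.6 = 6,506.8 kg.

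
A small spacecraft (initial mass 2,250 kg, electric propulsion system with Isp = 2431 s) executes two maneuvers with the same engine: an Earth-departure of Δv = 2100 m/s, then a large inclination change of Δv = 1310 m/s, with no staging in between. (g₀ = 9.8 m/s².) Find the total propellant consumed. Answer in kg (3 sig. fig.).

total propellant consumed ≈ 300 kg

v_e = Isp · g₀ = 2431 × 9.8 = 23823.8 m/s.
After the first burn: m = 2250 × exp(−2100/23823.8) = 2250 × 0.91563 = 2,060.17 kg.
After the second burn: m = 2,060.17 × exp(−1310/23823.8) = 2,060.17 × 0.94650 = 1,949.95 kg.
Total propellant = m₀ − m_final = 2250 − 1,949.95 = 300.05 kg.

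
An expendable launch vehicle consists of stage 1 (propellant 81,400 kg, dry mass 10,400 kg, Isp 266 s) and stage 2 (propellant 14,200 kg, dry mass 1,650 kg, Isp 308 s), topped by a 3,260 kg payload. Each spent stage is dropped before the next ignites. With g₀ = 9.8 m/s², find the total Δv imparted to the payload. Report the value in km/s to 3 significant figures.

Δv ≈ 7.55 km/s

Ignition mass of stage 1 = 81,400+10,400 + 14,200+1,650 + 3,260 = 110,910 kg.
Stage 1: m₀ = 110,910 kg, m_f = 110,910 − 81,400 = 29,510 kg; Δv = 266×9.8×ln(3.758) = 2606.8×1.3240 ≈ 3451 m/s.
Stage 2: m₀ = 19,110 kg, m_f = 19,110 − 14,200 = 4,910 kg; Δv = 308×9.8×ln(3.892) = 3018.4×1.3589 ≈ 4102 m/s.
Total Δv = 3451 + 4102 = 7553 m/s.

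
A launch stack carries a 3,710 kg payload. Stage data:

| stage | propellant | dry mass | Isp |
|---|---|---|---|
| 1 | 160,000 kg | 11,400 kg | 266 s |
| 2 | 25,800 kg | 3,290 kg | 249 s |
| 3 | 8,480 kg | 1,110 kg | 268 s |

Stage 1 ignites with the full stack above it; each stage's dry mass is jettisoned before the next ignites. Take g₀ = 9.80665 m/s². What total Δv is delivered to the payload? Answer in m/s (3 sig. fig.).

Ignition mass of stage 1 = 160,000+11,400 + 25,800+3,290 + 8,480+1,110 + 3,710 = 213,790 kg.
Stage 1: m₀ = 213,790 kg, m_f = 213,790 − 160,000 = 53,790 kg; Δv = 266×9.80665×ln(3.975) = 2608.6×1.3799 ≈ 3600 m/s.
Stage 2: m₀ = 42,390 kg, m_f = 42,390 − 25,800 = 16,590 kg; Δv = 249×9.80665×ln(2.555) = 2441.9×0.9381 ≈ 2291 m/s.
Stage 3: m₀ = 13,300 kg, m_f = 13,300 − 8,480 = 4,820 kg; Δv = 268×9.80665×ln(2.759) = 2628.2×1.0150 ≈ 2668 m/s.
Total Δv = 3600 + 2291 + 2668 = 8559 m/s.

Δv ≈ 8560 m/s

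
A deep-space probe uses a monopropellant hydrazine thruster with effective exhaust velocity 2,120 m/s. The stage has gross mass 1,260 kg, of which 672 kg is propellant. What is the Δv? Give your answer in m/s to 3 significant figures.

Δv ≈ 1620 m/s

m_f = m₀ − m_prop = 1,260 − 672 = 588 kg.
From the ideal rocket equation, Δv = v_e · ln(m₀/m_f) = 2120.0 × ln(2.143) = 2120.0 × 0.7621 ≈ 1615.7 m/s.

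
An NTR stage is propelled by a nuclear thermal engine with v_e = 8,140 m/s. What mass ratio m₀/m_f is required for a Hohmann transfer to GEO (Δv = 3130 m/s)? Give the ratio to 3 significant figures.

Rocket equation: m₀/m_f = exp(Δv / v_e) = exp(3130 / 8140.0) = exp(0.3845) = 1.4689.

mass ratio ≈ 1.47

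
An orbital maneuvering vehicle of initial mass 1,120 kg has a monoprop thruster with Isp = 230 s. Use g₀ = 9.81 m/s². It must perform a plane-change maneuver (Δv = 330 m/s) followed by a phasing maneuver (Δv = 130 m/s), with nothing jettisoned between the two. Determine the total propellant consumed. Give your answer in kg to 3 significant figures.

v_e = Isp · g₀ = 230 × 9.81 = 2256.3 m/s.
After the first burn: m = 1120 × exp(−330/2256.3) = 1120 × 0.86394 = 967.613 kg.
After the second burn: m = 967.613 × exp(−130/2256.3) = 967.613 × 0.94401 = 913.436 kg.
Total propellant = m₀ − m_final = 1120 − 913.436 = 206.564 kg.

total propellant consumed ≈ 207 kg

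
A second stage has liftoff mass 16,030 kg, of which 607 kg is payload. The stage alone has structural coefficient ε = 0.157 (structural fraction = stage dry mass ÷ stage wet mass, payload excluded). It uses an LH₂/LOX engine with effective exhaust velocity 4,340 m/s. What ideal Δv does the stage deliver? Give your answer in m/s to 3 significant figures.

Stage wet mass = m₀ − payload = 16,030 − 607 = 15,423 kg.
Stage dry mass = ε × stage wet mass = 0.157 × 15,423 = 2,421.41 kg.
Burnout mass m_f = stage dry + payload = 2,421.41 + 607 = 3,028.41 kg.
Rocket equation: Δv = v_e · ln(16,030/3,028.41) = 4340.0 × ln(5.293) = 4340.0 × 1.6664 ≈ 7232 m/s.

Δv ≈ 7230 m/s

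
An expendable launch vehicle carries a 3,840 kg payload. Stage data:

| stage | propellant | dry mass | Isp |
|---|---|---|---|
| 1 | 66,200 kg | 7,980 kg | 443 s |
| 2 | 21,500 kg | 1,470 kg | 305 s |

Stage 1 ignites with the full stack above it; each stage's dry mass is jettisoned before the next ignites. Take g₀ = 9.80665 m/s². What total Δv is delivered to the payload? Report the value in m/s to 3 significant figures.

Δv ≈ 9470 m/s

Ignition mass of stage 1 = 66,200+7,980 + 21,500+1,470 + 3,840 = 100,990 kg.
Stage 1: m₀ = 100,990 kg, m_f = 100,990 − 66,200 = 34,790 kg; Δv = 443×9.80665×ln(2.903) = 4344.3×1.0657 ≈ 4630 m/s.
Stage 2: m₀ = 26,810 kg, m_f = 26,810 − 21,500 = 5,310 kg; Δv = 305×9.80665×ln(5.049) = 2991.0×1.6192 ≈ 4843 m/s.
Total Δv = 4630 + 4843 = 9473 m/s.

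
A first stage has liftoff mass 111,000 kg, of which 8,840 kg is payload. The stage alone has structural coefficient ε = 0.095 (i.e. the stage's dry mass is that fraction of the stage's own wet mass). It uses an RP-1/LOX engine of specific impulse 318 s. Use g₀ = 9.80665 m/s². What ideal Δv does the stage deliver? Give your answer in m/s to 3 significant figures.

Stage wet mass = m₀ − payload = 111,000 − 8,840 = 102,160 kg.
Stage dry mass = ε × stage wet mass = 0.095 × 102,160 = 9,705.2 kg.
Burnout mass m_f = stage dry + payload = 9,705.2 + 8,840 = 18,545.2 kg.
v_e = Isp · g₀ = 318 × 9.80665 = 3118.5 m/s.
Δv = v_e · ln(111,000/18,545.2) = 3118.5 × ln(5.985) = 3118.5 × 1.7893 ≈ 5580 m/s.

Δv ≈ 5580 m/s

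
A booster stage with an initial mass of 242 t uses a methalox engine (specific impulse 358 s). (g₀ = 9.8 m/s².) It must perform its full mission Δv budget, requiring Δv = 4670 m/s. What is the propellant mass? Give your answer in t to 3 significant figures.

propellant mass ≈ 178 t

v_e = Isp · g₀ = 358 × 9.8 = 3508.4 m/s.
By the Tsiolkovsky rocket equation, m₀/m_f = exp(Δv / v_e) = exp(4670 / 3508.4) = exp(1.3311) = 3.7852.
m_f = 242 / 3.7852 = 63.9332 t, so propellant = m₀ − m_f = 242 − 63.9332 = 178.0668 t.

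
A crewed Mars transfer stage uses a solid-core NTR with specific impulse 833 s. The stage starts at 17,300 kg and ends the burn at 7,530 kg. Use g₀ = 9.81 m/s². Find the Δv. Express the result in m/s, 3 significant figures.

Δv ≈ 6800 m/s

v_e = Isp · g₀ = 833 × 9.81 = 8171.7 m/s.
By the Tsiolkovsky rocket equation, Δv = v_e · ln(m₀/m_f) = 8171.7 × ln(2.297) = 8171.7 × 0.8318 ≈ 6797.3 m/s.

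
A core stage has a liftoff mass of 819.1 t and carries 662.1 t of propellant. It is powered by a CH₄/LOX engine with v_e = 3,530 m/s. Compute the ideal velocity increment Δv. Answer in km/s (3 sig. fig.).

Δv ≈ 5.83 km/s

m_f = m₀ − m_prop = 819.1 − 662.1 = 157 t.
Δv = v_e · ln(m₀/m_f) = 3530.0 × ln(5.217) = 3530.0 × 1.6520 ≈ 5831.4 m/s.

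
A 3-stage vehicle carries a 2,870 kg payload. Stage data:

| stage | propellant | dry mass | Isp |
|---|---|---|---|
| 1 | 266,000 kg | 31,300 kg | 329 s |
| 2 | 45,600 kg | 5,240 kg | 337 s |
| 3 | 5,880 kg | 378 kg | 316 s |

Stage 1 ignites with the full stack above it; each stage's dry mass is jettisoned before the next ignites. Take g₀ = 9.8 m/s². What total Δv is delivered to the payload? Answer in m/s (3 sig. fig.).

Δv ≈ 12300 m/s

Ignition mass of stage 1 = 266,000+31,300 + 45,600+5,240 + 5,880+378 + 2,870 = 357,268 kg.
Stage 1: m₀ = 357,268 kg, m_f = 357,268 − 266,000 = 91,268 kg; Δv = 329×9.8×ln(3.914) = 3224.2×1.3647 ≈ 4400 m/s.
Stage 2: m₀ = 59,968 kg, m_f = 59,968 − 45,600 = 14,368 kg; Δv = 337×9.8×ln(4.174) = 3302.6×1.4288 ≈ 4719 m/s.
Stage 3: m₀ = 9,128 kg, m_f = 9,128 − 5,880 = 3,248 kg; Δv = 316×9.8×ln(2.81) = 3096.8×1.0333 ≈ 3200 m/s.
Total Δv = 4400 + 4719 + 3200 = 12319 m/s.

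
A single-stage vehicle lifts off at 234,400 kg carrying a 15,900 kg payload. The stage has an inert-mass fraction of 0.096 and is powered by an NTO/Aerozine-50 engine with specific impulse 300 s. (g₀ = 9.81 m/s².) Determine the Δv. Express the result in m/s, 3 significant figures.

Stage wet mass = m₀ − payload = 234,400 − 15,900 = 218,500 kg.
Stage dry mass = ε × stage wet mass = 0.096 × 218,500 = 20,976 kg.
Burnout mass m_f = stage dry + payload = 20,976 + 15,900 = 36,876 kg.
v_e = Isp · g₀ = 300 × 9.81 = 2943.0 m/s.
Δv = v_e · ln(234,400/36,876) = 2943.0 × ln(6.356) = 2943.0 × 1.8495 ≈ 5443 m/s.

Δv ≈ 5440 m/s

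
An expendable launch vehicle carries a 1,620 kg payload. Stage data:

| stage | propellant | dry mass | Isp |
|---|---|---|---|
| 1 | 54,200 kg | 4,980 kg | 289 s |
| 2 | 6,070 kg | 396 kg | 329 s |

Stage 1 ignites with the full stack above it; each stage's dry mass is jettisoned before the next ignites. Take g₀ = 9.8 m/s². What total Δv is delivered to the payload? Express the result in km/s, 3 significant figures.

Δv ≈ 9.12 km/s

Ignition mass of stage 1 = 54,200+4,980 + 6,070+396 + 1,620 = 67,266 kg.
Stage 1: m₀ = 67,266 kg, m_f = 67,266 − 54,200 = 13,066 kg; Δv = 289×9.8×ln(5.148) = 2832.2×1.6386 ≈ 4641 m/s.
Stage 2: m₀ = 8,086 kg, m_f = 8,086 − 6,070 = 2,016 kg; Δv = 329×9.8×ln(4.011) = 3224.2×1.3890 ≈ 4478 m/s.
Total Δv = 4641 + 4478 = 9119 m/s.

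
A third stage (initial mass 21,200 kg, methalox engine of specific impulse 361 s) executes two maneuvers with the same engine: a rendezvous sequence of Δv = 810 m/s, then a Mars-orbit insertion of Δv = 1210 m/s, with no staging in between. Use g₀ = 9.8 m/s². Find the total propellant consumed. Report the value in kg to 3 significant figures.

v_e = Isp · g₀ = 361 × 9.8 = 3537.8 m/s.
After the first burn: m = 21200 × exp(−810/3537.8) = 21200 × 0.79536 = 16,861.6 kg.
After the second burn: m = 16,861.6 × exp(−1210/3537.8) = 16,861.6 × 0.71033 = 11,977.3 kg.
Total propellant = m₀ − m_final = 21200 − 11,977.3 = 9,222.7 kg.

total propellant consumed ≈ 9220 kg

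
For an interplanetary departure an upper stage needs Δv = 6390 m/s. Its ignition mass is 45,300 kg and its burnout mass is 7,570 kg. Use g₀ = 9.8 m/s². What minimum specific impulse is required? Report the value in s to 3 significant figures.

ln(m₀/m_f) = ln(45300/7570) = ln(5.984) = 1.7891.
Rocket equation: v_e = Δv / ln(m₀/m_f) = 6390 / 1.7891 = 3571.6 m/s.
Isp = v_e / g₀ = 3571.6 / 9.8 = 364.4 s.

Isp ≈ 364 s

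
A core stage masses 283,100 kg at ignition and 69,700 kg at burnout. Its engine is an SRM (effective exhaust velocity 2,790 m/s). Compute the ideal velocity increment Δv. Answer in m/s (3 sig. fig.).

Δv ≈ 3910 m/s

Rocket equation: Δv = v_e · ln(m₀/m_f) = 2790.0 × ln(4.062) = 2790.0 × 1.4016 ≈ 3910.5 m/s.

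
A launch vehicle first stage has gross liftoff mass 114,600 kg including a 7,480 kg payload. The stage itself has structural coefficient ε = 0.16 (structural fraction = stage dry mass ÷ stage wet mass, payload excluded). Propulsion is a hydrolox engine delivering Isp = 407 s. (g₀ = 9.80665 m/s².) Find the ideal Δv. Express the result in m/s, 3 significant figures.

Stage wet mass = m₀ − payload = 114,600 − 7,480 = 107,120 kg.
Stage dry mass = ε × stage wet mass = 0.16 × 107,120 = 17,139.2 kg.
Burnout mass m_f = stage dry + payload = 17,139.2 + 7,480 = 24,619.2 kg.
v_e = Isp · g₀ = 407 × 9.80665 = 3991.3 m/s.
Rocket equation: Δv = v_e · ln(114,600/24,619.2) = 3991.3 × ln(4.655) = 3991.3 × 1.5379 ≈ 6138 m/s.

Δv ≈ 6140 m/s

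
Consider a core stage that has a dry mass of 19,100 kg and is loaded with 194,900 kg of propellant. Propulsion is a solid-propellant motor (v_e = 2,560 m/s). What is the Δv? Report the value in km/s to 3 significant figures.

m₀ = m_dry + m_prop = 19,100 + 194,900 = 214,000 kg.
Δv = v_e · ln(m₀/m_f) = 2560.0 × ln(11.2) = 2560.0 × 2.4163 ≈ 6185.7 m/s.

Δv ≈ 6.19 km/s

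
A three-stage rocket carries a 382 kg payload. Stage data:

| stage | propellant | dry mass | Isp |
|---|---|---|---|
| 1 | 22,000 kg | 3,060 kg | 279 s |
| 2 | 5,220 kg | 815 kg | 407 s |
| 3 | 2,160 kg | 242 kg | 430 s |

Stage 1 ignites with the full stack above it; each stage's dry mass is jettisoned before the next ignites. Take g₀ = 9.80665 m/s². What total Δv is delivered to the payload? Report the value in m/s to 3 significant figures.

Δv ≈ 12800 m/s

Ignition mass of stage 1 = 22,000+3,060 + 5,220+815 + 2,160+242 + 382 = 33,879 kg.
Stage 1: m₀ = 33,879 kg, m_f = 33,879 − 22,000 = 11,879 kg; Δv = 279×9.80665×ln(2.852) = 2736.1×1.0480 ≈ 2867 m/s.
Stage 2: m₀ = 8,819 kg, m_f = 8,819 − 5,220 = 3,599 kg; Δv = 407×9.80665×ln(2.45) = 3991.3×0.8963 ≈ 3577 m/s.
Stage 3: m₀ = 2,784 kg, m_f = 2,784 − 2,160 = 624 kg; Δv = 430×9.80665×ln(4.462) = 4216.9×1.4955 ≈ 6306 m/s.
Total Δv = 2867 + 3577 + 6306 = 12750 m/s.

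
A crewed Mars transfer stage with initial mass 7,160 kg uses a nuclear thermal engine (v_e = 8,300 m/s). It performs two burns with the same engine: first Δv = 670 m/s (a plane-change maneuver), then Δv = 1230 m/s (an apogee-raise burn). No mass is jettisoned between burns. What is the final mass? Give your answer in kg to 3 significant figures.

After the first burn: m = 7160 × exp(−670/8300.0) = 7160 × 0.92245 = 6,604.74 kg.
After the second burn: m = 6,604.74 × exp(−1230/8300.0) = 6,604.74 × 0.86226 = 5,695 kg.

final mass ≈ 5700 kg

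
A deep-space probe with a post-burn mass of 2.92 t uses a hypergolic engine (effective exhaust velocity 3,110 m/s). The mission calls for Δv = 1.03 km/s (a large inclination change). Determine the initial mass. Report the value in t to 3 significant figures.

m₀/m_f = exp(Δv / v_e) = exp(1030 / 3110.0) = exp(0.3312) = 1.3926.
m₀ = m_f × 1.3926 = 2.92 × 1.3926 = 4.06639 t.

initial mass ≈ 4.07 t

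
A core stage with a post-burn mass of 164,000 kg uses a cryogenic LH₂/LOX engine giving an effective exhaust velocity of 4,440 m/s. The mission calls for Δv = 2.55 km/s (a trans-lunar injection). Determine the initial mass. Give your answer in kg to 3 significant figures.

Using Δv = v_e ln(m₀/m_f): m₀/m_f = exp(Δv / v_e) = exp(2550 / 4440.0) = exp(0.5743) = 1.7759.
m₀ = m_f × 1.7759 = 164,000 × 1.7759 = 291,248 kg.

initial mass ≈ 291000 kg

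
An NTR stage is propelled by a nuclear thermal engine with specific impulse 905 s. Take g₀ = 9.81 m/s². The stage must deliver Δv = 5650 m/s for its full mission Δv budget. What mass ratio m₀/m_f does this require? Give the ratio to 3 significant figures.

v_e = Isp · g₀ = 905 × 9.81 = 8878.1 m/s.
Using Δv = v_e ln(m₀/m_f): m₀/m_f = exp(Δv / v_e) = exp(5650 / 8878.1) = exp(0.6364) = 1.8897.

mass ratio ≈ 1.89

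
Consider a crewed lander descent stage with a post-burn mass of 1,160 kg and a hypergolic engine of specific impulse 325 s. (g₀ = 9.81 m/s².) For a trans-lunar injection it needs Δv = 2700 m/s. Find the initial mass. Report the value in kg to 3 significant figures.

initial mass ≈ 2710 kg

v_e = Isp · g₀ = 325 × 9.81 = 3188.2 m/s.
By the Tsiolkovsky rocket equation, m₀/m_f = exp(Δv / v_e) = exp(2700 / 3188.2) = exp(0.8469) = 2.3323.
m₀ = m_f × 2.3323 = 1,160 × 2.3323 = 2,705.47 kg.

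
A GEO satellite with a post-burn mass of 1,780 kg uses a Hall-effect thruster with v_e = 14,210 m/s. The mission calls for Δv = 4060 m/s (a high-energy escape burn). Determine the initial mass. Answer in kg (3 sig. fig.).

From the ideal rocket equation, m₀/m_f = exp(Δv / v_e) = exp(4060 / 14210.0) = exp(0.2857) = 1.3307.
m₀ = m_f × 1.3307 = 1,780 × 1.3307 = 2,368.65 kg.

initial mass ≈ 2370 kg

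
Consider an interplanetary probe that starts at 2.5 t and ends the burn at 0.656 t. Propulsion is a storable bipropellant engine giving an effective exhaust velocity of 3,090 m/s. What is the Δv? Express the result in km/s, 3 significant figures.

From the ideal rocket equation, Δv = v_e · ln(m₀/m_f) = 3090.0 × ln(3.811) = 3090.0 × 1.3379 ≈ 4134.1 m/s.

Δv ≈ 4.13 km/s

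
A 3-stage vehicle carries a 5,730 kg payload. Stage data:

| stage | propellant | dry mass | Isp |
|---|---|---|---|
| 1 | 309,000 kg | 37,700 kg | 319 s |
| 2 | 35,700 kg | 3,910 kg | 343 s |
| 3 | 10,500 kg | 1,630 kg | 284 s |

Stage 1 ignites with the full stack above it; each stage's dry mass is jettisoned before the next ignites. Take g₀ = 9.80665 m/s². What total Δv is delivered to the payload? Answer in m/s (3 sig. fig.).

Ignition mass of stage 1 = 309,000+37,700 + 35,700+3,910 + 10,500+1,630 + 5,730 = 404,170 kg.
Stage 1: m₀ = 404,170 kg, m_f = 404,170 − 309,000 = 95,170 kg; Δv = 319×9.80665×ln(4.247) = 3128.3×1.4462 ≈ 4524 m/s.
Stage 2: m₀ = 57,470 kg, m_f = 57,470 − 35,700 = 21,770 kg; Δv = 343×9.80665×ln(2.64) = 3363.7×0.9707 ≈ 3265 m/s.
Stage 3: m₀ = 17,860 kg, m_f = 17,860 − 10,500 = 7,360 kg; Δv = 284×9.80665×ln(2.427) = 2785.1×0.8865 ≈ 2469 m/s.
Total Δv = 4524 + 3265 + 2469 = 10258 m/s.

Δv ≈ 10300 m/s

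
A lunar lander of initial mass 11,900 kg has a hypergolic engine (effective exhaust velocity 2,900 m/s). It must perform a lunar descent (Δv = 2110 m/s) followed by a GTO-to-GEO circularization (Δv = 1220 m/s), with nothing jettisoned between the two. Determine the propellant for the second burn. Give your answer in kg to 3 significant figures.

After the first burn: m = 11900 × exp(−2110/2900.0) = 11900 × 0.48307 = 5,748.53 kg.
After the second burn: m = 5,748.53 × exp(−1220/2900.0) = 5,748.53 × 0.65659 = 3,774.43 kg.
Second-burn propellant = 5,748.53 − 3,774.43 = 1,974.1 kg.

propellant for the second burn ≈ 1970 kg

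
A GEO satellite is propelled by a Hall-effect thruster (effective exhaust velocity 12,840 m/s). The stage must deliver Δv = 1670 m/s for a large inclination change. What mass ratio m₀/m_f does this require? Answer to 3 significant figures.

From the ideal rocket equation, m₀/m_f = exp(Δv / v_e) = exp(1670 / 12840.0) = exp(0.1301) = 1.1389.

mass ratio ≈ 1.14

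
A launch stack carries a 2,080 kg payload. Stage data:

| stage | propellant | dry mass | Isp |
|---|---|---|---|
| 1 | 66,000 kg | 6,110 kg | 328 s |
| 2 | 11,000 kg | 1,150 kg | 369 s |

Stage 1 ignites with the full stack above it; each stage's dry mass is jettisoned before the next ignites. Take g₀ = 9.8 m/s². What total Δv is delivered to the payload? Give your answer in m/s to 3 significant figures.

Δv ≈ 10000 m/s

Ignition mass of stage 1 = 66,000+6,110 + 11,000+1,150 + 2,080 = 86,340 kg.
Stage 1: m₀ = 86,340 kg, m_f = 86,340 − 66,000 = 20,340 kg; Δv = 328×9.8×ln(4.245) = 3214.4×1.4457 ≈ 4647 m/s.
Stage 2: m₀ = 14,230 kg, m_f = 14,230 − 11,000 = 3,230 kg; Δv = 369×9.8×ln(4.406) = 3616.2×1.4829 ≈ 5362 m/s.
Total Δv = 4647 + 5362 = 10009 m/s.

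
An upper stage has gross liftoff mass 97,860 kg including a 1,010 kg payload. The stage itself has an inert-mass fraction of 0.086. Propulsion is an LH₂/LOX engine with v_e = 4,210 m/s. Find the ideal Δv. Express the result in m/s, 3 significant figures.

Stage wet mass = m₀ − payload = 97,860 − 1,010 = 96,850 kg.
Stage dry mass = ε × stage wet mass = 0.086 × 96,850 = 8,329.1 kg.
Burnout mass m_f = stage dry + payload = 8,329.1 + 1,010 = 9,339.1 kg.
Using Δv = v_e ln(m₀/m_f): Δv = v_e · ln(97,860/9,339.1) = 4210.0 × ln(10.48) = 4210.0 × 2.3493 ≈ 9891 m/s.

Δv ≈ 9890 m/s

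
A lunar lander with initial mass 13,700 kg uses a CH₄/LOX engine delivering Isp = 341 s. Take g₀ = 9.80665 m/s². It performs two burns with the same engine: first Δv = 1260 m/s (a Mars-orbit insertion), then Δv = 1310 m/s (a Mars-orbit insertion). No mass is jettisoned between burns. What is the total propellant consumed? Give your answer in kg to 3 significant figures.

v_e = Isp · g₀ = 341 × 9.80665 = 3344.1 m/s.
After the first burn: m = 13700 × exp(−1260/3344.1) = 13700 × 0.68606 = 9,399.02 kg.
After the second burn: m = 9,399.02 × exp(−1310/3344.1) = 9,399.02 × 0.67588 = 6,352.61 kg.
Total propellant = m₀ − m_final = 13700 − 6,352.61 = 7,347.39 kg.

total propellant consumed ≈ 7350 kg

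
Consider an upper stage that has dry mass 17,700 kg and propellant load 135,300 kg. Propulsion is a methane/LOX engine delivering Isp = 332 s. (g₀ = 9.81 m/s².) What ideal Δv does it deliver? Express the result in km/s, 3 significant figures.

v_e = Isp · g₀ = 332 × 9.81 = 3256.9 m/s.
m₀ = m_dry + m_prop = 17,700 + 135,300 = 153,000 kg.
Δv = v_e · ln(m₀/m_f) = 3256.9 × ln(8.644) = 3256.9 × 2.1569 ≈ 7024.8 m/s.

Δv ≈ 7.02 km/s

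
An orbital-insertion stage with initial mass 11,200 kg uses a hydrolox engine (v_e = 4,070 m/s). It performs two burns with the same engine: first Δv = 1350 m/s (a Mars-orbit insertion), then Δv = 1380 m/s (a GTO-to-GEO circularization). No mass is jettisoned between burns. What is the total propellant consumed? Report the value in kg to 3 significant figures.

total propellant consumed ≈ 5470 kg

After the first burn: m = 11200 × exp(−1350/4070.0) = 11200 × 0.71771 = 8,038.35 kg.
After the second burn: m = 8,038.35 × exp(−1380/4070.0) = 8,038.35 × 0.71244 = 5,726.84 kg.
Total propellant = m₀ − m_final = 11200 − 5,726.84 = 5,473.16 kg.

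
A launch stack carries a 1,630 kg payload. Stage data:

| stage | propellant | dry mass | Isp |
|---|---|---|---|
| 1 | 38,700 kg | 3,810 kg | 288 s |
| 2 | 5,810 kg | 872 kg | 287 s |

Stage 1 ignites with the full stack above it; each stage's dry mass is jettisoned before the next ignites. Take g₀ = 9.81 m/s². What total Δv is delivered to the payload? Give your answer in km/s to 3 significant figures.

Δv ≈ 7.43 km/s

Ignition mass of stage 1 = 38,700+3,810 + 5,810+872 + 1,630 = 50,822 kg.
Stage 1: m₀ = 50,822 kg, m_f = 50,822 − 38,700 = 12,122 kg; Δv = 288×9.81×ln(4.193) = 2825.3×1.4333 ≈ 4049 m/s.
Stage 2: m₀ = 8,312 kg, m_f = 8,312 − 5,810 = 2,502 kg; Δv = 287×9.81×ln(3.322) = 2815.5×1.2006 ≈ 3380 m/s.
Total Δv = 4049 + 3380 = 7429 m/s.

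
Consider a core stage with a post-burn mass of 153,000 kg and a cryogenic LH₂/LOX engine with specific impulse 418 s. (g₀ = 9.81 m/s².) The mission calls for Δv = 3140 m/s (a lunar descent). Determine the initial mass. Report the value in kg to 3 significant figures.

initial mass ≈ 329000 kg

v_e = Isp · g₀ = 418 × 9.81 = 4100.6 m/s.
m₀/m_f = exp(Δv / v_e) = exp(3140 / 4100.6) = exp(0.7657) = 2.1506.
m₀ = m_f × 2.1506 = 153,000 × 2.1506 = 329,042 kg.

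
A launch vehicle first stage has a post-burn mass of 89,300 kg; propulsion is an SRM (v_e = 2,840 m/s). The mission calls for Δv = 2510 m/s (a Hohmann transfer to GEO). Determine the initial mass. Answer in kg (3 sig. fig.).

m₀/m_f = exp(Δv / v_e) = exp(2510 / 2840.0) = exp(0.8838) = 2.4201.
m₀ = m_f × 2.4201 = 89,300 × 2.4201 = 216,115 kg.

initial mass ≈ 216000 kg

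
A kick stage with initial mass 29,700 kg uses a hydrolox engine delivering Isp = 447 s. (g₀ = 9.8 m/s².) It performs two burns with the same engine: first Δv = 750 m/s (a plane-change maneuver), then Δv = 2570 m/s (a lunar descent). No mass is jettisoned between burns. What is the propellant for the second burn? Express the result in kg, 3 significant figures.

v_e = Isp · g₀ = 447 × 9.8 = 4380.6 m/s.
After the first burn: m = 29700 × exp(−750/4380.6) = 29700 × 0.84265 = 25,026.7 kg.
After the second burn: m = 25,026.7 × exp(−2570/4380.6) = 25,026.7 × 0.55617 = 13,919.1 kg.
Second-burn propellant = 25,026.7 − 13,919.1 = 11,107.6 kg.

propellant for the second burn ≈ 11100 kg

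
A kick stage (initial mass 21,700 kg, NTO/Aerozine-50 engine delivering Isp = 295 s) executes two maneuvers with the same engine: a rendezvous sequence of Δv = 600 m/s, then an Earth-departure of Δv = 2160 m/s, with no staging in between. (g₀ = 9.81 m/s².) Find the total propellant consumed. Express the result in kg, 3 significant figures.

v_e = Isp · g₀ = 295 × 9.81 = 2894.0 m/s.
After the first burn: m = 21700 × exp(−600/2894.0) = 21700 × 0.81275 = 17,636.7 kg.
After the second burn: m = 17,636.7 × exp(−2160/2894.0) = 17,636.7 × 0.47408 = 8,361.21 kg.
Total propellant = m₀ − m_final = 21700 − 8,361.21 = 13,338.79 kg.

total propellant consumed ≈ 13300 kg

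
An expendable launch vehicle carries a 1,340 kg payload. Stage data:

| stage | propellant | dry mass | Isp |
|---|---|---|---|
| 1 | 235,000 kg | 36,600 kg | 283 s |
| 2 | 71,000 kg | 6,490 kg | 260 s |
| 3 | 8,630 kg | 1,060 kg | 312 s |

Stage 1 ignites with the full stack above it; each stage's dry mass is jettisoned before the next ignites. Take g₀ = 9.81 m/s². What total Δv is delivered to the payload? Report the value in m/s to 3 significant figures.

Ignition mass of stage 1 = 235,000+36,600 + 71,000+6,490 + 8,630+1,060 + 1,340 = 360,120 kg.
Stage 1: m₀ = 360,120 kg, m_f = 360,120 − 235,000 = 125,120 kg; Δv = 283×9.81×ln(2.878) = 2776.2×1.0572 ≈ 2935 m/s.
Stage 2: m₀ = 88,520 kg, m_f = 88,520 − 71,000 = 17,520 kg; Δv = 260×9.81×ln(5.053) = 2550.6×1.6199 ≈ 4132 m/s.
Stage 3: m₀ = 11,030 kg, m_f = 11,030 − 8,630 = 2,400 kg; Δv = 312×9.81×ln(4.596) = 3060.7×1.5252 ≈ 4668 m/s.
Total Δv = 2935 + 4132 + 4668 = 11735 m/s.

Δv ≈ 11700 m/s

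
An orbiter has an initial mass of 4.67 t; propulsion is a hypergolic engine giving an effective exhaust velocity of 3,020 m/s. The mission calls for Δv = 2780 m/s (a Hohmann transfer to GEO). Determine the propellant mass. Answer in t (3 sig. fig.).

From the ideal rocket equation, m₀/m_f = exp(Δv / v_e) = exp(2780 / 3020.0) = exp(0.9205) = 2.5106.
m_f = 4.67 / 2.5106 = 1.86011 t, so propellant = m₀ − m_f = 4.67 − 1.86011 = 2.80989 t.

propellant mass ≈ 2.81 t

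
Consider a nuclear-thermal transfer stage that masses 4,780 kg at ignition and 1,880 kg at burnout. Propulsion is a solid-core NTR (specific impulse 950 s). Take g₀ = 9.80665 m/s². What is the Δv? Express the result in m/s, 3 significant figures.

v_e = Isp · g₀ = 950 × 9.80665 = 9316.3 m/s.
Δv = v_e · ln(m₀/m_f) = 9316.3 × ln(2.543) = 9316.3 × 0.9332 ≈ 8693.7 m/s.

Δv ≈ 8690 m/s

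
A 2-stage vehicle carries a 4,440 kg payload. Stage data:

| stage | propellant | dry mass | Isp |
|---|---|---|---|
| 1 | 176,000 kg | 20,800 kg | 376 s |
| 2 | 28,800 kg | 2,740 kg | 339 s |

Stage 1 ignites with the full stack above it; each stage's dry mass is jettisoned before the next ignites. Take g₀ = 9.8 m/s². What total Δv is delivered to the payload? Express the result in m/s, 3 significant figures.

Ignition mass of stage 1 = 176,000+20,800 + 28,800+2,740 + 4,440 = 232,780 kg.
Stage 1: m₀ = 232,780 kg, m_f = 232,780 − 176,000 = 56,780 kg; Δv = 376×9.8×ln(4.1) = 3684.8×1.4109 ≈ 5199 m/s.
Stage 2: m₀ = 35,980 kg, m_f = 35,980 − 28,800 = 7,180 kg; Δv = 339×9.8×ln(5.011) = 3322.2×1.6117 ≈ 5354 m/s.
Total Δv = 5199 + 5354 = 10553 m/s.

Δv ≈ 10600 m/s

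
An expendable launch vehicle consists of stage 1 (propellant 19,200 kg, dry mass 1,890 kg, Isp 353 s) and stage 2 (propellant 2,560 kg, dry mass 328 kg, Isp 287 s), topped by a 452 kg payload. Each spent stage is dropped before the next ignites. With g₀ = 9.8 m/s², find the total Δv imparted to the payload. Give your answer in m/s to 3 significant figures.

Δv ≈ 9420 m/s

Ignition mass of stage 1 = 19,200+1,890 + 2,560+328 + 452 = 24,430 kg.
Stage 1: m₀ = 24,430 kg, m_f = 24,430 − 19,200 = 5,230 kg; Δv = 353×9.8×ln(4.671) = 3459.4×1.5414 ≈ 5332 m/s.
Stage 2: m₀ = 3,340 kg, m_f = 3,340 − 2,560 = 780 kg; Δv = 287×9.8×ln(4.282) = 2812.6×1.4544 ≈ 4091 m/s.
Total Δv = 5332 + 4091 = 9423 m/s.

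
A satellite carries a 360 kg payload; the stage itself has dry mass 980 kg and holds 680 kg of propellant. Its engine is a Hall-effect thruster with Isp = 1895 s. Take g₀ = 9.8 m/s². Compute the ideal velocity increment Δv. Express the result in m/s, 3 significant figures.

Δv ≈ 7620 m/s

v_e = Isp · g₀ = 1895 × 9.8 = 18571.0 m/s.
m₀ = payload + dry + propellant = 360 + 980 + 680 = 2,020 kg.
m_f = payload + dry = 360 + 980 = 1,340 kg.
Using Δv = v_e ln(m₀/m_f): Δv = v_e · ln(m₀/m_f) = 18571.0 × ln(1.507) = 18571.0 × 0.4104 ≈ 7622.1 m/s.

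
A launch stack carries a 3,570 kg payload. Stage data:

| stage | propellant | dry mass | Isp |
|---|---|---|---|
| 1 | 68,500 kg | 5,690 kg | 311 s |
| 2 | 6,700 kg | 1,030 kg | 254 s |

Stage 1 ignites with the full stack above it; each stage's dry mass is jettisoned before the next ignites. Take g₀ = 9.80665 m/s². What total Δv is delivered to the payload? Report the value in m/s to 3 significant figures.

Ignition mass of stage 1 = 68,500+5,690 + 6,700+1,030 + 3,570 = 85,490 kg.
Stage 1: m₀ = 85,490 kg, m_f = 85,490 − 68,500 = 16,990 kg; Δv = 311×9.80665×ln(5.032) = 3049.9×1.6158 ≈ 4928 m/s.
Stage 2: m₀ = 11,300 kg, m_f = 11,300 − 6,700 = 4,600 kg; Δv = 254×9.80665×ln(2.457) = 2490.9×0.8987 ≈ 2239 m/s.
Total Δv = 4928 + 2239 = 7167 m/s.

Δv ≈ 7170 m/s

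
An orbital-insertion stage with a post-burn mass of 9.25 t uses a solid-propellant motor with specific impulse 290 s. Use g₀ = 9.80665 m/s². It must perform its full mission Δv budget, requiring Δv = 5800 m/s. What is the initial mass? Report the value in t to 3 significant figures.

v_e = Isp · g₀ = 290 × 9.80665 = 2843.9 m/s.
Using Δv = v_e ln(m₀/m_f): m₀/m_f = exp(Δv / v_e) = exp(5800 / 2843.9) = exp(2.0394) = 7.6862.
m₀ = m_f × 7.6862 = 9.25 × 7.6862 = 71.0974 t.

initial mass ≈ 71.1 t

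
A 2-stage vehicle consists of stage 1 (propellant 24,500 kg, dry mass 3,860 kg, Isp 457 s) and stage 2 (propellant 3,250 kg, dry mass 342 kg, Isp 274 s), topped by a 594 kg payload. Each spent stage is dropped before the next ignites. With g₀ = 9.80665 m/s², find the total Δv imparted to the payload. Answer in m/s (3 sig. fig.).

Δv ≈ 10300 m/s

Ignition mass of stage 1 = 24,500+3,860 + 3,250+342 + 594 = 32,546 kg.
Stage 1: m₀ = 32,546 kg, m_f = 32,546 − 24,500 = 8,046 kg; Δv = 457×9.80665×ln(4.045) = 4481.6×1.3975 ≈ 6263 m/s.
Stage 2: m₀ = 4,186 kg, m_f = 4,186 − 3,250 = 936 kg; Δv = 274×9.80665×ln(4.472) = 2687.0×1.4979 ≈ 4025 m/s.
Total Δv = 6263 + 4025 = 10288 m/s.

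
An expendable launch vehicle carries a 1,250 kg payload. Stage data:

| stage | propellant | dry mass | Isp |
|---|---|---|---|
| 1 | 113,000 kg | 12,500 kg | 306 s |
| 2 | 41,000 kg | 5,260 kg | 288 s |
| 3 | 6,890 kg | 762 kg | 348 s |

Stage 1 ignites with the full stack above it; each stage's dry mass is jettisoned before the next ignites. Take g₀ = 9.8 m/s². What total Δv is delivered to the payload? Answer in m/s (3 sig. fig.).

Δv ≈ 11900 m/s

Ignition mass of stage 1 = 113,000+12,500 + 41,000+5,260 + 6,890+762 + 1,250 = 180,662 kg.
Stage 1: m₀ = 180,662 kg, m_f = 180,662 − 113,000 = 67,662 kg; Δv = 306×9.8×ln(2.67) = 2998.8×0.9821 ≈ 2945 m/s.
Stage 2: m₀ = 55,162 kg, m_f = 55,162 − 41,000 = 14,162 kg; Δv = 288×9.8×ln(3.895) = 2822.4×1.3597 ≈ 3838 m/s.
Stage 3: m₀ = 8,902 kg, m_f = 8,902 − 6,890 = 2,012 kg; Δv = 348×9.8×ln(4.424) = 3410.4×1.4871 ≈ 5072 m/s.
Total Δv = 2945 + 3838 + 5072 = 11855 m/s.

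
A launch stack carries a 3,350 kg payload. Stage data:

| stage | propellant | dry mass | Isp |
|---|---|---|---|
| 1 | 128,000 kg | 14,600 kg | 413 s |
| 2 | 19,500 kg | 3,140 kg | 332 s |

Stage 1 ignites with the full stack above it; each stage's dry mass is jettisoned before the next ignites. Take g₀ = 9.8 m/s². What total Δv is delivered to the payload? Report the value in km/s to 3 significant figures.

Ignition mass of stage 1 = 128,000+14,600 + 19,500+3,140 + 3,350 = 168,590 kg.
Stage 1: m₀ = 168,590 kg, m_f = 168,590 − 128,000 = 40,590 kg; Δv = 413×9.8×ln(4.153) = 4047.4×1.4239 ≈ 5763 m/s.
Stage 2: m₀ = 25,990 kg, m_f = 25,990 − 19,500 = 6,490 kg; Δv = 332×9.8×ln(4.005) = 3253.6×1.3874 ≈ 4514 m/s.
Total Δv = 5763 + 4514 = 10277 m/s.

Δv ≈ 10.3 km/s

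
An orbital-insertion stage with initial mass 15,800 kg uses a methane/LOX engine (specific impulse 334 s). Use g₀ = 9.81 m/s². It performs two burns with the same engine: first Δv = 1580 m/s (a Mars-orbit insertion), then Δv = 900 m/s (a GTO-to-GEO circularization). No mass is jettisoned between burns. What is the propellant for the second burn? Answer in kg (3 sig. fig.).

v_e = Isp · g₀ = 334 × 9.81 = 3276.5 m/s.
After the first burn: m = 15800 × exp(−1580/3276.5) = 15800 × 0.61741 = 9,755.08 kg.
After the second burn: m = 9,755.08 × exp(−900/3276.5) = 9,755.08 × 0.75982 = 7,412.1 kg.
Second-burn propellant = 9,755.08 − 7,412.1 = 2,342.98 kg.

propellant for the second burn ≈ 2340 kg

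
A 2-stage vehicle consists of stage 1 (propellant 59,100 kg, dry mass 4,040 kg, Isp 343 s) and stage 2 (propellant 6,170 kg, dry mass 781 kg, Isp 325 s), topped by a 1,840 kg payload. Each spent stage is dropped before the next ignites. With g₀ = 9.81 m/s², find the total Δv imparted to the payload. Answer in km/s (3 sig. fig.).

Δv ≈ 9.66 km/s

Ignition mass of stage 1 = 59,100+4,040 + 6,170+781 + 1,840 = 71,931 kg.
Stage 1: m₀ = 71,931 kg, m_f = 71,931 − 59,100 = 12,831 kg; Δv = 343×9.81×ln(5.606) = 3364.8×1.7238 ≈ 5800 m/s.
Stage 2: m₀ = 8,791 kg, m_f = 8,791 − 6,170 = 2,621 kg; Δv = 325×9.81×ln(3.354) = 3188.2×1.2102 ≈ 3858 m/s.
Total Δv = 5800 + 3858 = 9658 m/s.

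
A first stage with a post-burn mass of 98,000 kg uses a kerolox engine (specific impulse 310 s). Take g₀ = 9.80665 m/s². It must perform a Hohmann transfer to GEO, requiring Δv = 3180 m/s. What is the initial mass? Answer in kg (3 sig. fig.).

v_e = Isp · g₀ = 310 × 9.80665 = 3040.1 m/s.
From the ideal rocket equation, m₀/m_f = exp(Δv / v_e) = exp(3180 / 3040.1) = exp(1.0460) = 2.8463.
m₀ = m_f × 2.8463 = 98,000 × 2.8463 = 278,937 kg.

initial mass ≈ 279000 kg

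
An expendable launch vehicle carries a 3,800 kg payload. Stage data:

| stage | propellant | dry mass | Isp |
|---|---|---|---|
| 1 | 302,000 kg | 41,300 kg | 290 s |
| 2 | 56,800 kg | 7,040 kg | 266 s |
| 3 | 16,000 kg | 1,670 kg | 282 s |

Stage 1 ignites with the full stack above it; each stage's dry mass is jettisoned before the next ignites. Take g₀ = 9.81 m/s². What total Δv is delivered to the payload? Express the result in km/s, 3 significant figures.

Ignition mass of stage 1 = 302,000+41,300 + 56,800+7,040 + 16,000+1,670 + 3,800 = 428,610 kg.
Stage 1: m₀ = 428,610 kg, m_f = 428,610 − 302,000 = 126,610 kg; Δv = 290×9.81×ln(3.385) = 2844.9×1.2194 ≈ 3469 m/s.
Stage 2: m₀ = 85,310 kg, m_f = 85,310 − 56,800 = 28,510 kg; Δv = 266×9.81×ln(2.992) = 2609.5×1.0960 ≈ 2860 m/s.
Stage 3: m₀ = 21,470 kg, m_f = 21,470 − 16,000 = 5,470 kg; Δv = 282×9.81×ln(3.925) = 2766.4×1.3674 ≈ 3783 m/s.
Total Δv = 3469 + 2860 + 3783 = 10112 m/s.

Δv ≈ 10.1 km/s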